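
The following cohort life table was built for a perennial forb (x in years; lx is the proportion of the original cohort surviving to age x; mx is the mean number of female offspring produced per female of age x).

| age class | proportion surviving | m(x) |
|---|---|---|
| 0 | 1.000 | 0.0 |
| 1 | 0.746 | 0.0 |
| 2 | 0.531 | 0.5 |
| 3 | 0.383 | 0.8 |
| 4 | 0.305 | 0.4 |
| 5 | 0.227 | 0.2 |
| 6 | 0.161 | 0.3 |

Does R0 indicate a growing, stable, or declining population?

R0 = Σ lx·mx = 0 + 0 + 0.2655 + 0.3064 + 0.122 + 0.0454 + 0.0483 = 0.7876
R0 < 1, so the population is declining.

declining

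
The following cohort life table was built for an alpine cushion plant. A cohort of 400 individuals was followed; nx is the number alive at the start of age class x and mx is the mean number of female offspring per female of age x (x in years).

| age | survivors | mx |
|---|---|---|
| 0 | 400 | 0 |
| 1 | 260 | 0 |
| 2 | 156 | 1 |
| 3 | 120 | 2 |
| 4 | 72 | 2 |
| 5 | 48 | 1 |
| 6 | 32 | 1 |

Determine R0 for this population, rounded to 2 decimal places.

lx = nx/n0 = nx/400: 1, 0.65, 0.39, 0.3, 0.18, 0.12, 0.08
lx·mx by age: 0, 0, 0.39, 0.6, 0.36, 0.12, 0.08
R0 = Σ lx·mx = 1.55 → 1.55

1.55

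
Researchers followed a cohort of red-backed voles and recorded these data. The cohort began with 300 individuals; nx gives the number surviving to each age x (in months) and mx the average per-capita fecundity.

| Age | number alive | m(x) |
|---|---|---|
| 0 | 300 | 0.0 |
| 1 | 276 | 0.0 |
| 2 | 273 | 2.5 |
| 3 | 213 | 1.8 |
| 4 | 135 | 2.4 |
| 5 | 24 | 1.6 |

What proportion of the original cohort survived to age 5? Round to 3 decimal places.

l_5 = n_5/n_0 = 24/300 = 0.08 → 0.080

0.080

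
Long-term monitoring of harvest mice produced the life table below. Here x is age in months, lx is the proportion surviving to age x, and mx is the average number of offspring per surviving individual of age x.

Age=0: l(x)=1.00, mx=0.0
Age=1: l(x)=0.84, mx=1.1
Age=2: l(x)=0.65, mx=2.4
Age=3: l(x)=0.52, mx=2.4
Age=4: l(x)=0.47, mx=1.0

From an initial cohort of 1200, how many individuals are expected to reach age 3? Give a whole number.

Expected survivors = N0 · l_3 = 1200 × 0.52 = 624 → 624

624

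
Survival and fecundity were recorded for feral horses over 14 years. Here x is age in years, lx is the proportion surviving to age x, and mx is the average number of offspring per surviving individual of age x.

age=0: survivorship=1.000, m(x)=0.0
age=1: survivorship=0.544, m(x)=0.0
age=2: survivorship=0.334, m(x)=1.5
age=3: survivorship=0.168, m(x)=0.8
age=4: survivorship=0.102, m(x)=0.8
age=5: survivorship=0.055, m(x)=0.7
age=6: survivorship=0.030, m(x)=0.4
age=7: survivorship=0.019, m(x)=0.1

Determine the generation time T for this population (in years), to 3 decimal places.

lx·mx: 0, 0, 0.501, 0.1344, 0.0816, 0.0385, 0.012, 0.0019 → R0 = 0.7694
x·lx·mx: 0, 0, 1.002, 0.4032, 0.3264, 0.1925, 0.072, 0.0133 → Σ = 2.0094
T = 2.0094 / 0.7694 = 2.611645… → 2.612

2.612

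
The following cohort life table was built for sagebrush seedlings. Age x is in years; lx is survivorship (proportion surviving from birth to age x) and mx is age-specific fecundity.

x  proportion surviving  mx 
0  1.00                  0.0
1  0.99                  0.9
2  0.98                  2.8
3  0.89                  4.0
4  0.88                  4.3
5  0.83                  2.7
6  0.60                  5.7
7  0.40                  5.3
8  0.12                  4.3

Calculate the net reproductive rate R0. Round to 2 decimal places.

19.28

lx·mx by age: 0, 0.891, 2.744, 3.56, 3.784, 2.241, 3.42, 2.12, 0.516
R0 = Σ lx·mx = 19.276 → 19.28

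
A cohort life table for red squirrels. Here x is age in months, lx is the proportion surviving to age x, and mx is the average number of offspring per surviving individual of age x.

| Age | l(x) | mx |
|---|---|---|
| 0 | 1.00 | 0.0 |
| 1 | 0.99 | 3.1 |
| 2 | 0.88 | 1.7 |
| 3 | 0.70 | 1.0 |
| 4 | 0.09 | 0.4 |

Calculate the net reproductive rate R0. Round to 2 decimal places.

lx·mx by age: 0, 3.069, 1.496, 0.7, 0.036
R0 = Σ lx·mx = 5.301 → 5.30

5.30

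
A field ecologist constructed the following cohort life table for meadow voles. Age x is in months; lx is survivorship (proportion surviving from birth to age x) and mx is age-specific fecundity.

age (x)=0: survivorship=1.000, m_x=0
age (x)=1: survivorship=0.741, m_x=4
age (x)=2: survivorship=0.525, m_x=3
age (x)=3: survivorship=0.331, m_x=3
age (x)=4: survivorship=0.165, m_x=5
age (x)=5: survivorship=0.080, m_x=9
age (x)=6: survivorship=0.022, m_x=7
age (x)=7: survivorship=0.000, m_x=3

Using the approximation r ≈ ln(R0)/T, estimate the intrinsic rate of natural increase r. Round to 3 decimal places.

0.846

R0 = Σ lx·mx = 0 + 2.964 + 1.575 + 0.993 + 0.825 + 0.72 + 0.154 + 0 = 7.231
Σ x·lx·mx = 16.917; T = 16.917/7.231 = 2.33951…
r ≈ ln(R0)/T = ln(7.231)/2.33951… = 0.84564… → 0.846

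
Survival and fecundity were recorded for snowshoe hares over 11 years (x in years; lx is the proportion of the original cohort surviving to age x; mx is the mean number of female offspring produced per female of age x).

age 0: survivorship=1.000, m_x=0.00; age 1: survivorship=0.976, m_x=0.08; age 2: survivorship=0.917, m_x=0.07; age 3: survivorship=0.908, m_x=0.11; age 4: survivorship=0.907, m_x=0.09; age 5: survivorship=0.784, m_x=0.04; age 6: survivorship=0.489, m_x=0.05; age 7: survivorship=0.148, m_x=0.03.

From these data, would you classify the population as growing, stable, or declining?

R0 = Σ lx·mx = 0 + 0.07808 + 0.06419 + 0.09988 + 0.08163 + 0.03136 + 0.02445 + 0.00444 = 0.38403
R0 < 1, so the population is declining.

declining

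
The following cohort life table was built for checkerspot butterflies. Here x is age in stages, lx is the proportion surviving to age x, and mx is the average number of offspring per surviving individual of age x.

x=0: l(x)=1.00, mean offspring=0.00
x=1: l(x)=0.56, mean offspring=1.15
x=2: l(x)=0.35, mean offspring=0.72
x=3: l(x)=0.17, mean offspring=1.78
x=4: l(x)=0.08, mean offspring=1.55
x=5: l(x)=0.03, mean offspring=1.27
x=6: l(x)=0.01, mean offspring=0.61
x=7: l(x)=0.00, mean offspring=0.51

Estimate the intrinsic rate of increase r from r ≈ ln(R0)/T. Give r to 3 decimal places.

R0 = Σ lx·mx = 0 + 0.644 + 0.252 + 0.3026 + 0.124 + 0.0381 + 0.0061 + 0 = 1.3668
Σ x·lx·mx = 2.7789; T = 2.7789/1.3668 = 2.03314…
r ≈ ln(R0)/T = ln(1.3668)/2.03314… = 0.15369… → 0.154

0.154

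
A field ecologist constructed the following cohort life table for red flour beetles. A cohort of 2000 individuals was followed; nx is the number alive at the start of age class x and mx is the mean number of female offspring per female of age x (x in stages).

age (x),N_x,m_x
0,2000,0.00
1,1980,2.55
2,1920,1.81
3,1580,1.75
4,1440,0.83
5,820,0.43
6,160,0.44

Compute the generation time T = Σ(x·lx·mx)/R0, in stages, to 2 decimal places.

2.11

lx = nx/n0 = nx/2000: 1, 0.99, 0.96, 0.79, 0.72, 0.41, 0.08
lx·mx: 0, 2.5245, 1.7376, 1.3825, 0.5976, 0.1763, 0.0352 → R0 = 6.4537
x·lx·mx: 0, 2.5245, 3.4752, 4.1475, 2.3904, 0.8815, 0.2112 → Σ = 13.6303
T = 13.6303 / 6.4537 = 2.112013… → 2.11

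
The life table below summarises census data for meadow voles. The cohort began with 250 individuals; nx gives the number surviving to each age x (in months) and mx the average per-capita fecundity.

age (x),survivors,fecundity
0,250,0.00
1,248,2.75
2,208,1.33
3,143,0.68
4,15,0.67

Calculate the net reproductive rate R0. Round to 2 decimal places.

4.26

lx = nx/n0 = nx/250: 1, 0.992, 0.832, 0.572, 0.06
lx·mx by age: 0, 2.728, 1.10656, 0.38896, 0.0402
R0 = Σ lx·mx = 4.26372 → 4.26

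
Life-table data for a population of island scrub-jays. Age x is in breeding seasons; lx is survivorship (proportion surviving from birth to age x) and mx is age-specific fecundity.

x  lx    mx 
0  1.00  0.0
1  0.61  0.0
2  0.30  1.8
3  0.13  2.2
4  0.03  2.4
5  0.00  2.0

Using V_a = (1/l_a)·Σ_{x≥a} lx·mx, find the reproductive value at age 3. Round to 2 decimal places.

2.75

lx·mx for x ≥ 3: 0.286, 0.072, 0 → sum = 0.358
V_3 = 0.358 / l_3 = 0.358 / 0.13 = 2.753846… → 2.75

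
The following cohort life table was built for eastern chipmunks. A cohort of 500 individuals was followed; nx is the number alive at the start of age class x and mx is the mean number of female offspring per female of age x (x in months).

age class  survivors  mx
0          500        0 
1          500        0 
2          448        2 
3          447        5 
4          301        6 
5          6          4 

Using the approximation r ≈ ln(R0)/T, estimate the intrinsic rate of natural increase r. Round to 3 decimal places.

lx = nx/n0 = nx/500: 1, 1, 0.896, 0.894, 0.602, 0.012
R0 = Σ lx·mx = 0 + 0 + 1.792 + 4.47 + 3.612 + 0.048 = 9.922
Σ x·lx·mx = 31.682; T = 31.682/9.922 = 3.19311…
r ≈ ln(R0)/T = ln(9.922)/3.19311… = 0.71866… → 0.719

0.719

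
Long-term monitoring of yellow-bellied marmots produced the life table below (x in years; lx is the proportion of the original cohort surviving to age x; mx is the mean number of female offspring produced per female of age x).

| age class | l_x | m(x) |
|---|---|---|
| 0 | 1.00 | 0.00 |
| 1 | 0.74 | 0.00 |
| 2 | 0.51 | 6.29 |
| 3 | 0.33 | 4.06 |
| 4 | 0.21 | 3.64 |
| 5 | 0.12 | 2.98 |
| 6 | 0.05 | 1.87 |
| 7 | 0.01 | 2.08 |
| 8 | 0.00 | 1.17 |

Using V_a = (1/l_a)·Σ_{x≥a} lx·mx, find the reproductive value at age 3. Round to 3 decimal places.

7.806

lx·mx for x ≥ 3: 1.3398, 0.7644, 0.3576, 0.0935, 0.0208, 0 → sum = 2.5761
V_3 = 2.5761 / l_3 = 2.5761 / 0.33 = 7.806364… → 7.806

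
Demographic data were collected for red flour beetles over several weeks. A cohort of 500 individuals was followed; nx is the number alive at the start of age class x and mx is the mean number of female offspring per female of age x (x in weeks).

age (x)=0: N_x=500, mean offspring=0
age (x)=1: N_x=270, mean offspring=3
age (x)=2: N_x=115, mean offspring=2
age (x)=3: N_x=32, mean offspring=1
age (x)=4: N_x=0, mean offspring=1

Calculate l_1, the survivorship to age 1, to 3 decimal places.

l_1 = n_1/n_0 = 270/500 = 0.54 → 0.540

0.540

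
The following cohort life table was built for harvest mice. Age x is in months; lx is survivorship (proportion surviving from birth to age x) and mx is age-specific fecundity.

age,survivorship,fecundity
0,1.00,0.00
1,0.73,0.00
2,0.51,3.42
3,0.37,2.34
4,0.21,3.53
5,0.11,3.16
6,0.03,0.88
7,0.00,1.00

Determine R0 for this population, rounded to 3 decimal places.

3.725

lx·mx by age: 0, 0, 1.7442, 0.8658, 0.7413, 0.3476, 0.0264, 0
R0 = Σ lx·mx = 3.7253 → 3.725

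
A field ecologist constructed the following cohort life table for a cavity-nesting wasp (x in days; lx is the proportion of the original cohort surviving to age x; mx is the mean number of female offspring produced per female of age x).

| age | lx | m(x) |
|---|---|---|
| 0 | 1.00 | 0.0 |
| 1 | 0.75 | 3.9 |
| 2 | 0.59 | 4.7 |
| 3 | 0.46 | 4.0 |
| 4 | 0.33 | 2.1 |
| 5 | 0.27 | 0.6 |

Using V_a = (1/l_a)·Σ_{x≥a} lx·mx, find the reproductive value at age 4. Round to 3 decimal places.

lx·mx for x ≥ 4: 0.693, 0.162 → sum = 0.855
V_4 = 0.855 / l_4 = 0.855 / 0.33 = 2.590909… → 2.591

2.591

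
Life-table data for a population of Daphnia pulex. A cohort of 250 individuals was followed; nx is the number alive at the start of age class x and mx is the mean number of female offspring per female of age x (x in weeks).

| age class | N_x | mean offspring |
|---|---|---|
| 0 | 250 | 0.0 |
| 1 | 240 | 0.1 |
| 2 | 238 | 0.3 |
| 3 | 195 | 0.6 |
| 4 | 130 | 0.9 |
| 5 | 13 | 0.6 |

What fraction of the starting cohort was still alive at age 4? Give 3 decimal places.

l_4 = n_4/n_0 = 130/250 = 0.52 → 0.520

0.520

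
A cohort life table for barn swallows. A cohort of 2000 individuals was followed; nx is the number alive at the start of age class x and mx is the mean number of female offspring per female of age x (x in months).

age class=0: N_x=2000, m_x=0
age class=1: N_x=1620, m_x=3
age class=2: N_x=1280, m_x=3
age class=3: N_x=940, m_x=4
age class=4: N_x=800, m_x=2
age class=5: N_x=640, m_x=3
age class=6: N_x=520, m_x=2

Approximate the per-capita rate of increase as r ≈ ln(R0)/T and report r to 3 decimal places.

lx = nx/n0 = nx/2000: 1, 0.81, 0.64, 0.47, 0.4, 0.32, 0.26
R0 = Σ lx·mx = 0 + 2.43 + 1.92 + 1.88 + 0.8 + 0.96 + 0.52 = 8.51
Σ x·lx·mx = 23.03; T = 23.03/8.51 = 2.70623…
r ≈ ln(R0)/T = ln(8.51)/2.70623… = 0.79123… → 0.791

0.791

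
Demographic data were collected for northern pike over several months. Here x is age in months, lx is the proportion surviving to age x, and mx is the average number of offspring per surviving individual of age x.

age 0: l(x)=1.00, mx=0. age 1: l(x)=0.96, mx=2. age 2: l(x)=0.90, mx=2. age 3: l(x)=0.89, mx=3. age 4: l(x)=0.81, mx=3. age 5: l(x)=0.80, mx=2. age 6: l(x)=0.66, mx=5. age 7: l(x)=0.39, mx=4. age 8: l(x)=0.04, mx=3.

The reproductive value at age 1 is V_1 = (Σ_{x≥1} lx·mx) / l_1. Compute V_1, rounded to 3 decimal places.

16.042

lx·mx for x ≥ 1: 1.92, 1.8, 2.67, 2.43, 1.6, 3.3, 1.56, 0.12 → sum = 15.4
V_1 = 15.4 / l_1 = 15.4 / 0.96 = 16.041667… → 16.042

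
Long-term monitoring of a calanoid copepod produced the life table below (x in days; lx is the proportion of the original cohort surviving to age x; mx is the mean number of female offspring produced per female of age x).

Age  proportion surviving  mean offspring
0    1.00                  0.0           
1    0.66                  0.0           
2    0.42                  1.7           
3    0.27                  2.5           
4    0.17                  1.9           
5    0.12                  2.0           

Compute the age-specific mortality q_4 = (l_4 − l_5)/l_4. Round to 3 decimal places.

0.294

q_4 = (l_4 − l_5) / l_4 = (0.17 − 0.12) / 0.17
     = 0.05 / 0.17 = 0.294118… → 0.294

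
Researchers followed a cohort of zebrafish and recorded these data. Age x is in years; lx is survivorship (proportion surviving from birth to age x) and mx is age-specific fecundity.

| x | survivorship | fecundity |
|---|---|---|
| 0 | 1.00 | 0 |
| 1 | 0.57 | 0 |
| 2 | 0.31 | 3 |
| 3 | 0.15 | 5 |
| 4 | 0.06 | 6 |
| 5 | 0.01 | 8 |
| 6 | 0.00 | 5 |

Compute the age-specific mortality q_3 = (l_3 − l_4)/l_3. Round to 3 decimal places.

0.600

q_3 = (l_3 − l_4) / l_3 = (0.15 − 0.06) / 0.15
     = 0.09 / 0.15 = 0.6 → 0.600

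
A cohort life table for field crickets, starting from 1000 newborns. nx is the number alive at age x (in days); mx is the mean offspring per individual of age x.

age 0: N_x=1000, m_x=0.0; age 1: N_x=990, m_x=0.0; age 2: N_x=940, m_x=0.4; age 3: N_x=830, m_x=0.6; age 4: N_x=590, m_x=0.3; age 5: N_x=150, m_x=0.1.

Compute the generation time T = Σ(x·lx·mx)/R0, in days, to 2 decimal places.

2.84

lx = nx/n0 = nx/1000: 1, 0.99, 0.94, 0.83, 0.59, 0.15
lx·mx: 0, 0, 0.376, 0.498, 0.177, 0.015 → R0 = 1.066
x·lx·mx: 0, 0, 0.752, 1.494, 0.708, 0.075 → Σ = 3.029
T = 3.029 / 1.066 = 2.841463… → 2.84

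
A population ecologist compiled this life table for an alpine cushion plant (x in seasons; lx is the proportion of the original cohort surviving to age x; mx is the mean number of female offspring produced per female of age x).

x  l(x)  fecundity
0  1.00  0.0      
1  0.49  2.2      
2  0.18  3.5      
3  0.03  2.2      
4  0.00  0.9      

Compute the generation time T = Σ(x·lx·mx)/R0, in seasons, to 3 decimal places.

lx·mx: 0, 1.078, 0.63, 0.066, 0 → R0 = 1.774
x·lx·mx: 0, 1.078, 1.26, 0.198, 0 → Σ = 2.536
T = 2.536 / 1.774 = 1.429538… → 1.430

1.430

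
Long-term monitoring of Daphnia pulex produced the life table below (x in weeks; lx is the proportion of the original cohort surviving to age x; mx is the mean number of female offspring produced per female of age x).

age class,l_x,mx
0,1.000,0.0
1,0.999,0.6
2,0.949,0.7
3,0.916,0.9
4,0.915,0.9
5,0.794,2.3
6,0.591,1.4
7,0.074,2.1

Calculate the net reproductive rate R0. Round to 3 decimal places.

lx·mx by age: 0, 0.5994, 0.6643, 0.8244, 0.8235, 1.8262, 0.8274, 0.1554
R0 = Σ lx·mx = 5.7206 → 5.721

5.721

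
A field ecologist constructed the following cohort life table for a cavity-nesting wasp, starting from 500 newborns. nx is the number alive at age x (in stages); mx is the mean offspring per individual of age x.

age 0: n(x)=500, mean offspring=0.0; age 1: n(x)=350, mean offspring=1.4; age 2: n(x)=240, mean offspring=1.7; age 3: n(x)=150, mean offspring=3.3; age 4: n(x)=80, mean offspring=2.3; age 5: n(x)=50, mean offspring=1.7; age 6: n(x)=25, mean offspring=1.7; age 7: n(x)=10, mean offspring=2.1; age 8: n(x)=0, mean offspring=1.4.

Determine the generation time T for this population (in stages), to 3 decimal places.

2.523

lx = nx/n0 = nx/500: 1, 0.7, 0.48, 0.3, 0.16, 0.1, 0.05, 0.02, 0
lx·mx: 0, 0.98, 0.816, 0.99, 0.368, 0.17, 0.085, 0.042, 0 → R0 = 3.451
x·lx·mx: 0, 0.98, 1.632, 2.97, 1.472, 0.85, 0.51, 0.294, 0 → Σ = 8.708
T = 8.708 / 3.451 = 2.523327… → 2.523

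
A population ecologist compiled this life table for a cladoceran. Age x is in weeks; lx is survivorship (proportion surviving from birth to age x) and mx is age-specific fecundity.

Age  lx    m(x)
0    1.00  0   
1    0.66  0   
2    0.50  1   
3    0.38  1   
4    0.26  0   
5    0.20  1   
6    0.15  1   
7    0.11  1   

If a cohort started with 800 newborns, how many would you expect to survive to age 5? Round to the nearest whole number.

Expected survivors = N0 · l_5 = 800 × 0.20 = 160 → 160

160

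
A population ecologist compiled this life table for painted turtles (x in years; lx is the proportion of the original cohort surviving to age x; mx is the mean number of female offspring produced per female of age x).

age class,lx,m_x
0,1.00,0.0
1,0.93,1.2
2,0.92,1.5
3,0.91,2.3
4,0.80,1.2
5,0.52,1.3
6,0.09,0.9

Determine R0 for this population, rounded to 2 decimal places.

lx·mx by age: 0, 1.116, 1.38, 2.093, 0.96, 0.676, 0.081
R0 = Σ lx·mx = 6.306 → 6.31

6.31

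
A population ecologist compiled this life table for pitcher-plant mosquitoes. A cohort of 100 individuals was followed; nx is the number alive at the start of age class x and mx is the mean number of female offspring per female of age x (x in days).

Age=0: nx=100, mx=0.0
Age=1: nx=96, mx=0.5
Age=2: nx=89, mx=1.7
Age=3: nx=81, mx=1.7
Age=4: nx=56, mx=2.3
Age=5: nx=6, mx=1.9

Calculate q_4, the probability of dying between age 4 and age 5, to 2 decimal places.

lx = nx/n0 = nx/100: 1, 0.96, 0.89, 0.81, 0.56, 0.06
q_4 = (l_4 − l_5) / l_4 = (0.56 − 0.06) / 0.56
     = 0.5 / 0.56 = 0.892857… → 0.89

0.89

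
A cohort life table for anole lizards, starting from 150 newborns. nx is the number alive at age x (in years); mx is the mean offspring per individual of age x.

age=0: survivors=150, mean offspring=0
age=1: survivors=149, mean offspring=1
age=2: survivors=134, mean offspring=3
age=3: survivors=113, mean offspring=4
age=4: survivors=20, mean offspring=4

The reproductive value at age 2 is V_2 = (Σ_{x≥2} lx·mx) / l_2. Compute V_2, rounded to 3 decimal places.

lx = nx/n0 = nx/150: 1, 0.99333…, 0.89333…, 0.75333…, 0.13333…
lx·mx for x ≥ 2: 2.68…, 3.013333…, 0.533333… → sum = 6.226667…
V_2 = 6.226667… / l_2 = 6.226667… / 0.893333… = 6.970149… → 6.970

6.970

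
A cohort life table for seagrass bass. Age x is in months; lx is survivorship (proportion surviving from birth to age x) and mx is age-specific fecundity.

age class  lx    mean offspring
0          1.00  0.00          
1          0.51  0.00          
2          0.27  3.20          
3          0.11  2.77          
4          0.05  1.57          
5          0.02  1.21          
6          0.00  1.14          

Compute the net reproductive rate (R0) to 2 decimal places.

lx·mx by age: 0, 0, 0.864, 0.3047, 0.0785, 0.0242, 0
R0 = Σ lx·mx = 1.2714 → 1.27

1.27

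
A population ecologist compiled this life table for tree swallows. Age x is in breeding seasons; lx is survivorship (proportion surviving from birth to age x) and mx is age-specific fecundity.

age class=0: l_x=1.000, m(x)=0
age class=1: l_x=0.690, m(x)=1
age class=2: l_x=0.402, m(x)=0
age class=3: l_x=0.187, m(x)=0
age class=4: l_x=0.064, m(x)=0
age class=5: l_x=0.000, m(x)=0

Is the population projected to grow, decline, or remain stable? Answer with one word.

declining

R0 = Σ lx·mx = 0 + 0.69 + 0 + 0 + 0 + 0 = 0.69
R0 < 1, so the population is declining.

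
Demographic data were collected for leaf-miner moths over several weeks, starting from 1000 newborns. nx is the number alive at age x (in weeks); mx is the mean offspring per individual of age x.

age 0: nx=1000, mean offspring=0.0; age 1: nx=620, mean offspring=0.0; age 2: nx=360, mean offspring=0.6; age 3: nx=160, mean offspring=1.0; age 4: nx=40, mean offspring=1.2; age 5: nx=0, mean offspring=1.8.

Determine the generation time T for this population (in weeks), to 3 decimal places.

2.604

lx = nx/n0 = nx/1000: 1, 0.62, 0.36, 0.16, 0.04, 0
lx·mx: 0, 0, 0.216, 0.16, 0.048, 0 → R0 = 0.424
x·lx·mx: 0, 0, 0.432, 0.48, 0.192, 0 → Σ = 1.104
T = 1.104 / 0.424 = 2.603774… → 2.604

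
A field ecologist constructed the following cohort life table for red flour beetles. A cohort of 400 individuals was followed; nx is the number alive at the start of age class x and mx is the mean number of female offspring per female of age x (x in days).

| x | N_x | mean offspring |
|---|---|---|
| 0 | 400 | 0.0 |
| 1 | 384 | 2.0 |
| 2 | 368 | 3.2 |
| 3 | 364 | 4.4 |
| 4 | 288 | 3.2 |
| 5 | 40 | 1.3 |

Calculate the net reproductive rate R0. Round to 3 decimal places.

lx = nx/n0 = nx/400: 1, 0.96, 0.92, 0.91, 0.72, 0.1
lx·mx by age: 0, 1.92, 2.944, 4.004, 2.304, 0.13
R0 = Σ lx·mx = 11.302 → 11.302

11.302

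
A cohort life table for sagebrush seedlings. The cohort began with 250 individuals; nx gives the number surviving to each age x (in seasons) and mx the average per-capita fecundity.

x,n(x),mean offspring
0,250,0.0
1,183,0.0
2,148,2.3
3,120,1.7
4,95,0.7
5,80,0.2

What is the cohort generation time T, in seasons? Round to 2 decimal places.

2.61

lx = nx/n0 = nx/250: 1, 0.732, 0.592, 0.48, 0.38, 0.32
lx·mx: 0, 0, 1.3616, 0.816, 0.266, 0.064 → R0 = 2.5076
x·lx·mx: 0, 0, 2.7232, 2.448, 1.064, 0.32 → Σ = 6.5552
T = 6.5552 / 2.5076 = 2.614133… → 2.61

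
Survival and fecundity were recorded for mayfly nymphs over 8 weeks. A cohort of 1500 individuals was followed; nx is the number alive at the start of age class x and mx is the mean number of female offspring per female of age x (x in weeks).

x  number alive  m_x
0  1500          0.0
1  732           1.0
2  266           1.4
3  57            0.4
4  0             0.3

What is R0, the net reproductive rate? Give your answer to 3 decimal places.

0.751

lx = nx/n0 = nx/1500: 1, 0.488, 0.17733…, 0.038, 0
lx·mx by age: 0, 0.488, 0.248267…, 0.0152, 0
R0 = Σ lx·mx = 0.751467… → 0.751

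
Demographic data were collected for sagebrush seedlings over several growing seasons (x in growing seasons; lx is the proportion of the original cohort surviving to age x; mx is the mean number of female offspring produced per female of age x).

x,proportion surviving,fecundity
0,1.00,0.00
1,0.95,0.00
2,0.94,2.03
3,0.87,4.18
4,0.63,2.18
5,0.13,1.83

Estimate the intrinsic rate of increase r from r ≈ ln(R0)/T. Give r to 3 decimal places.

R0 = Σ lx·mx = 0 + 0 + 1.9082 + 3.6366 + 1.3734 + 0.2379 = 7.1561
Σ x·lx·mx = 21.4093; T = 21.4093/7.1561 = 2.99176…
r ≈ ln(R0)/T = ln(7.1561)/2.99176… = 0.6578… → 0.658

0.658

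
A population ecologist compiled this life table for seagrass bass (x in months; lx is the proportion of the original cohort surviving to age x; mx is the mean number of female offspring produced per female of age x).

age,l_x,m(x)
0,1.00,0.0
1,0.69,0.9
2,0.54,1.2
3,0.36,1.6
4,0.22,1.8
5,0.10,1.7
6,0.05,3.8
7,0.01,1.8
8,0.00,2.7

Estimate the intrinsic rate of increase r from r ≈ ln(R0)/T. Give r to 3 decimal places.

0.343

R0 = Σ lx·mx = 0 + 0.621 + 0.648 + 0.576 + 0.396 + 0.17 + 0.19 + 0.018 + 0 = 2.619
Σ x·lx·mx = 7.345; T = 7.345/2.619 = 2.80451…
r ≈ ln(R0)/T = ln(2.619)/2.80451… = 0.3433… → 0.343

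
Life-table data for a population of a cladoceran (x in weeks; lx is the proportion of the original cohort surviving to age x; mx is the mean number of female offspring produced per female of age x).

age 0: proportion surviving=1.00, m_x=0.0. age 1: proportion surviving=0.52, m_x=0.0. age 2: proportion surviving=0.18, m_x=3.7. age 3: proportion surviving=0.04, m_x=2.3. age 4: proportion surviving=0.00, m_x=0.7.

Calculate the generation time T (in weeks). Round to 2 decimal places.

lx·mx: 0, 0, 0.666, 0.092, 0 → R0 = 0.758
x·lx·mx: 0, 0, 1.332, 0.276, 0 → Σ = 1.608
T = 1.608 / 0.758 = 2.121372… → 2.12

2.12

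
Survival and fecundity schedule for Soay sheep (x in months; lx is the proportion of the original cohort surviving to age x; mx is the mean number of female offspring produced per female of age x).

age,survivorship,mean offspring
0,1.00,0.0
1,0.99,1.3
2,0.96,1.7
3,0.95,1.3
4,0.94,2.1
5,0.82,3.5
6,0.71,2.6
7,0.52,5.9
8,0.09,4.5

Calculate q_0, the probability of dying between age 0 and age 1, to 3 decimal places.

q_0 = (l_0 − l_1) / l_0 = (1 − 0.99) / 1
     = 0.01 / 1 = 0.01 → 0.010

0.010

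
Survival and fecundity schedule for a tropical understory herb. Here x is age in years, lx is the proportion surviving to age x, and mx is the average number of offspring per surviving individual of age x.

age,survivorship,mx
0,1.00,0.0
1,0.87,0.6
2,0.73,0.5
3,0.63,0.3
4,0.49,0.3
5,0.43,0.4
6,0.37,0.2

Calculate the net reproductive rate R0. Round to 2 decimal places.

lx·mx by age: 0, 0.522, 0.365, 0.189, 0.147, 0.172, 0.074
R0 = Σ lx·mx = 1.469 → 1.47

1.47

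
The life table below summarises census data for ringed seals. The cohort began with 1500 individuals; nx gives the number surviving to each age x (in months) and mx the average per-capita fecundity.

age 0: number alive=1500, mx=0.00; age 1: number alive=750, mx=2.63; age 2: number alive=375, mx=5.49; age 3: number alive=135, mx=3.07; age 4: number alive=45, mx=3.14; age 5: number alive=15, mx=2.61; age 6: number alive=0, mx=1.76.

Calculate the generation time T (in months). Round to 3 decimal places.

lx = nx/n0 = nx/1500: 1, 0.5, 0.25, 0.09, 0.03, 0.01, 0
lx·mx: 0, 1.315, 1.3725, 0.2763, 0.0942, 0.0261, 0 → R0 = 3.0841
x·lx·mx: 0, 1.315, 2.745, 0.8289, 0.3768, 0.1305, 0 → Σ = 5.3962
T = 5.3962 / 3.0841 = 1.749684… → 1.750

1.750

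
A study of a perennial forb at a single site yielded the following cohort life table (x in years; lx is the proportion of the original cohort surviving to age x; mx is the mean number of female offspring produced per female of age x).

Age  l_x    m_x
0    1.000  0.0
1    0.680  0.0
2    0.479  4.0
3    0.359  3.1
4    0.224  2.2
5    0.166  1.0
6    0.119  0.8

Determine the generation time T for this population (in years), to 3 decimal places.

2.787

lx·mx: 0, 0, 1.916, 1.1129, 0.4928, 0.166, 0.0952 → R0 = 3.7829
x·lx·mx: 0, 0, 3.832, 3.3387, 1.9712, 0.83, 0.5712 → Σ = 10.5431
T = 10.5431 / 3.7829 = 2.787042… → 2.787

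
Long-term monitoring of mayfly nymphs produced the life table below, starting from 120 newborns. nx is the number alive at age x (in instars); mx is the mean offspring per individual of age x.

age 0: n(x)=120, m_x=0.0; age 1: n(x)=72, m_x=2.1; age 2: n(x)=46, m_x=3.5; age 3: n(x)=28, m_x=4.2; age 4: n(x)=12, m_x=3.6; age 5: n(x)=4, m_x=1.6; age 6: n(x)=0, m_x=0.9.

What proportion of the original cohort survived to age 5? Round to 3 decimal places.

l_5 = n_5/n_0 = 4/120 = 0.033333… → 0.033

0.033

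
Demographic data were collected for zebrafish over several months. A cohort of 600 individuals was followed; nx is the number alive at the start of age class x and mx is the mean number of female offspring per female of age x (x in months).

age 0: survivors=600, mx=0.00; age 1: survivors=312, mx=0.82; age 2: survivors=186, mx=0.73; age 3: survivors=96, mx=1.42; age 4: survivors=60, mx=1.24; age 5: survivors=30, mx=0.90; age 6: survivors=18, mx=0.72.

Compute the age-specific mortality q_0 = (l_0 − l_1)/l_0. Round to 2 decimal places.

0.48

lx = nx/n0 = nx/600: 1, 0.52, 0.31, 0.16, 0.1, 0.05, 0.03
q_0 = (l_0 − l_1) / l_0 = (1 − 0.52) / 1
     = 0.48 / 1 = 0.48 → 0.48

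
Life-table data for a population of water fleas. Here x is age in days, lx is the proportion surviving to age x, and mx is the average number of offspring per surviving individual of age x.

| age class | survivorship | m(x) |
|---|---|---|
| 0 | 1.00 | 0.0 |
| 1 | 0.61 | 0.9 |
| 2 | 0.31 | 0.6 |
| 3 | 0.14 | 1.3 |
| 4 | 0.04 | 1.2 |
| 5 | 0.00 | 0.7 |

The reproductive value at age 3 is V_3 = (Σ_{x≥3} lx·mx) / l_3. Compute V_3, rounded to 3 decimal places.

lx·mx for x ≥ 3: 0.182, 0.048, 0 → sum = 0.23
V_3 = 0.23 / l_3 = 0.23 / 0.14 = 1.642857… → 1.643

1.643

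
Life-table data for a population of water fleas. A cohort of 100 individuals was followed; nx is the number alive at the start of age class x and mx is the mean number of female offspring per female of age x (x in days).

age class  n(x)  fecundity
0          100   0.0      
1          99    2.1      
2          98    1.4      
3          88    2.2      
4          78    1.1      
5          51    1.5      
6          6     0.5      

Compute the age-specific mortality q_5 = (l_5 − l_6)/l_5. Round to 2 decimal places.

lx = nx/n0 = nx/100: 1, 0.99, 0.98, 0.88, 0.78, 0.51, 0.06
q_5 = (l_5 − l_6) / l_5 = (0.51 − 0.06) / 0.51
     = 0.45 / 0.51 = 0.882353… → 0.88

0.88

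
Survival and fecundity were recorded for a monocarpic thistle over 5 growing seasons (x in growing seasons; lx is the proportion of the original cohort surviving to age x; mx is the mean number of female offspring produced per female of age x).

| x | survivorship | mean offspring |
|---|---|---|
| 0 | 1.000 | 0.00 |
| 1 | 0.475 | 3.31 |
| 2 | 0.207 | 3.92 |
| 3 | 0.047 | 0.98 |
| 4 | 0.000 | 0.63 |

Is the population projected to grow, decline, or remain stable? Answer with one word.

growing

R0 = Σ lx·mx = 0 + 1.57225 + 0.81144 + 0.04606 + 0 = 2.42975
R0 > 1, so the population is growing.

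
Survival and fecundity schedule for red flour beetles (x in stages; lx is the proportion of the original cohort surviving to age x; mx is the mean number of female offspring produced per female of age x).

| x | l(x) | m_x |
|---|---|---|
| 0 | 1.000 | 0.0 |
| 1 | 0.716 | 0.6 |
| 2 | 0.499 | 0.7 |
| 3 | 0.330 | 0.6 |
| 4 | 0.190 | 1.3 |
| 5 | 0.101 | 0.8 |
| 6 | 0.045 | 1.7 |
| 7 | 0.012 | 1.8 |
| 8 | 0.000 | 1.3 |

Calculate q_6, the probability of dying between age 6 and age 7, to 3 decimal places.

0.733

q_6 = (l_6 − l_7) / l_6 = (0.045 − 0.012) / 0.045
     = 0.033 / 0.045 = 0.733333… → 0.733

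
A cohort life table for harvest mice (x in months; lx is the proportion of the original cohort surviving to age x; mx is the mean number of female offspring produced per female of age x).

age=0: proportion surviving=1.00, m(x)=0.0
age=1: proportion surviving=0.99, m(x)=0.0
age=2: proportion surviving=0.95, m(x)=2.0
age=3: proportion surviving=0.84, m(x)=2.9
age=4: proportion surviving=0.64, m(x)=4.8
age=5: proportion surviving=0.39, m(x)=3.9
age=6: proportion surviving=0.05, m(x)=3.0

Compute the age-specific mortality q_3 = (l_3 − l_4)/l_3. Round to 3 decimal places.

0.238

q_3 = (l_3 − l_4) / l_3 = (0.84 − 0.64) / 0.84
     = 0.2 / 0.84 = 0.238095… → 0.238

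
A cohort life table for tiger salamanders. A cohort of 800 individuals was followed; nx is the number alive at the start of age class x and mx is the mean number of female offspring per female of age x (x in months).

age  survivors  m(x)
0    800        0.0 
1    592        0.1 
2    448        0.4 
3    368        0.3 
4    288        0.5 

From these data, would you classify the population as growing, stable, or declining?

declining

lx = nx/n0 = nx/800: 1, 0.74, 0.56, 0.46, 0.36
R0 = Σ lx·mx = 0 + 0.074 + 0.224 + 0.138 + 0.18 = 0.616
R0 < 1, so the population is declining.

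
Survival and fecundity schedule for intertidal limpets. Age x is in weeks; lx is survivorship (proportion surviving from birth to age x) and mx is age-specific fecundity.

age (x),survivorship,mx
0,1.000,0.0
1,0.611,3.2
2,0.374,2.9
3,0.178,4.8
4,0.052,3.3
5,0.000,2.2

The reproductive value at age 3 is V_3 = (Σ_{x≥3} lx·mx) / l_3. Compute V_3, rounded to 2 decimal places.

lx·mx for x ≥ 3: 0.8544, 0.1716, 0 → sum = 1.026
V_3 = 1.026 / l_3 = 1.026 / 0.178 = 5.764045… → 5.76

5.76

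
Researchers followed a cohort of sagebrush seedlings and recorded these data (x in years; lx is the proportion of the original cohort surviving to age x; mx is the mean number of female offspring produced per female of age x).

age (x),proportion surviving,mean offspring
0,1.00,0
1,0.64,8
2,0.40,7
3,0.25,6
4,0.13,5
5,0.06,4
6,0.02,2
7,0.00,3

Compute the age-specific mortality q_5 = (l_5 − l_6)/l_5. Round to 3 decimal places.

0.667

q_5 = (l_5 − l_6) / l_5 = (0.06 − 0.02) / 0.06
     = 0.04 / 0.06 = 0.666667… → 0.667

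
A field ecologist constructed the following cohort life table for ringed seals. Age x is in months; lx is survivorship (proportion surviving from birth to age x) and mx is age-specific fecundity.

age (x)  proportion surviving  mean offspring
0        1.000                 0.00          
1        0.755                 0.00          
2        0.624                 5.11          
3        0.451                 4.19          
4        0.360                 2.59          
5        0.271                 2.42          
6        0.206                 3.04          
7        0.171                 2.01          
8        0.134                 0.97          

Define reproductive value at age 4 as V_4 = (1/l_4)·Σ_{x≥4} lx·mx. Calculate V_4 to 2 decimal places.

7.47

lx·mx for x ≥ 4: 0.9324, 0.65582, 0.62624, 0.34371, 0.12998 → sum = 2.68815
V_4 = 2.68815 / l_4 = 2.68815 / 0.36 = 7.467083… → 7.47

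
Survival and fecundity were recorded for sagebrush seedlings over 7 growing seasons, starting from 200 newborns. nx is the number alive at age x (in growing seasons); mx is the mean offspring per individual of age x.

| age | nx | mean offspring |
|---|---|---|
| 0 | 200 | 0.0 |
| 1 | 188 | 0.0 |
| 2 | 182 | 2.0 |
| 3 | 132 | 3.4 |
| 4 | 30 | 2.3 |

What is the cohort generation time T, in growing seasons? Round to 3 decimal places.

2.665

lx = nx/n0 = nx/200: 1, 0.94, 0.91, 0.66, 0.15
lx·mx: 0, 0, 1.82, 2.244, 0.345 → R0 = 4.409
x·lx·mx: 0, 0, 3.64, 6.732, 1.38 → Σ = 11.752
T = 11.752 / 4.409 = 2.665457… → 2.665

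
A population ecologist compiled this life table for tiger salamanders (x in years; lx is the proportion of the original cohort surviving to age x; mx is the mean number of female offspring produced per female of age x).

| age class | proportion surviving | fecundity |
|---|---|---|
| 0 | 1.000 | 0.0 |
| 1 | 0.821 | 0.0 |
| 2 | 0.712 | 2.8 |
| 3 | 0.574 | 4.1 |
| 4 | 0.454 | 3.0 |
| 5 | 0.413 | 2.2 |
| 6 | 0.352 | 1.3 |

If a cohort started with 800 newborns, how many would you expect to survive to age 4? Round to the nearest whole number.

363

Expected survivors = N0 · l_4 = 800 × 0.454 = 363.2 → 363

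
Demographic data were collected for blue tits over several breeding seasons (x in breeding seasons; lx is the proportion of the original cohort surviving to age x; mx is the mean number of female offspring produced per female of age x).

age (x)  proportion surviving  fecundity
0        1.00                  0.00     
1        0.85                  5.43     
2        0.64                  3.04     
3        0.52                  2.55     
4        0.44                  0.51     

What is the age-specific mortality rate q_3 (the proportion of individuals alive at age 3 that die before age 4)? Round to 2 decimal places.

0.15

q_3 = (l_3 − l_4) / l_3 = (0.52 − 0.44) / 0.52
     = 0.08 / 0.52 = 0.153846… → 0.15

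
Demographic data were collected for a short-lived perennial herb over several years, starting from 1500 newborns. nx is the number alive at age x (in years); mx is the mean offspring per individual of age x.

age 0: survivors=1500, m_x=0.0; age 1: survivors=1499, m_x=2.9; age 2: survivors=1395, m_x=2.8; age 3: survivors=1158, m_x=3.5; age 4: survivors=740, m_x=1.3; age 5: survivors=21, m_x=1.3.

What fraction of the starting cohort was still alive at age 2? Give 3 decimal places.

l_2 = n_2/n_0 = 1395/1500 = 0.93 → 0.930

0.930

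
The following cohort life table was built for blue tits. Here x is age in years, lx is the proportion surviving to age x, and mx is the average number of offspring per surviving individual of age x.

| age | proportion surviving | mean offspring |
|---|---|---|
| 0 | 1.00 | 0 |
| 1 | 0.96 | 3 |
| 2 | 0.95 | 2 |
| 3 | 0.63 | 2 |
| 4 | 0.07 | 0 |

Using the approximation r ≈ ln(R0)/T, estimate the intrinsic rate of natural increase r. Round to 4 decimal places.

1.0385

R0 = Σ lx·mx = 0 + 2.88 + 1.9 + 1.26 + 0 = 6.04
Σ x·lx·mx = 10.46; T = 10.46/6.04 = 1.73179…
r ≈ ln(R0)/T = ln(6.04)/1.73179… = 1.038467… → 1.0385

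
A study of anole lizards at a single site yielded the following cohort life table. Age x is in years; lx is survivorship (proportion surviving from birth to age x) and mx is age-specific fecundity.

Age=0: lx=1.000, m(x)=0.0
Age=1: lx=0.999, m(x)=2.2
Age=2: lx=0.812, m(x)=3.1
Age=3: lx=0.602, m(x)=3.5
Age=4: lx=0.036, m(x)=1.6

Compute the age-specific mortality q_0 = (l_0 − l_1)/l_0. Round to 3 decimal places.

q_0 = (l_0 − l_1) / l_0 = (1 − 0.999) / 1
     = 0.001 / 1 = 0.001 → 0.001

0.001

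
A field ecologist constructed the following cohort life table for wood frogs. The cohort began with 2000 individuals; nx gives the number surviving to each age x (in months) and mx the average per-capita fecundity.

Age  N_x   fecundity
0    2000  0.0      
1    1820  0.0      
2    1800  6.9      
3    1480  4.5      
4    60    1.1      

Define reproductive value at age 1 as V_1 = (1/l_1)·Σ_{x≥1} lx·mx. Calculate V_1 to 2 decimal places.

10.52

lx = nx/n0 = nx/2000: 1, 0.91, 0.9, 0.74, 0.03
lx·mx for x ≥ 1: 0, 6.21, 3.33, 0.033 → sum = 9.573
V_1 = 9.573 / l_1 = 9.573 / 0.91 = 10.51978… → 10.52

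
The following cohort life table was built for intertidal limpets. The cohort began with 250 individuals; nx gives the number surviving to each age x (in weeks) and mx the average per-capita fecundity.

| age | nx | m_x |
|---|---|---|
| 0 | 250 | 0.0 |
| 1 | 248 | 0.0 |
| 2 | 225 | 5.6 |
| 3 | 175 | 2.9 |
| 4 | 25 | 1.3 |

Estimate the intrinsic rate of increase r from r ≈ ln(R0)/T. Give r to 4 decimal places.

0.8516

lx = nx/n0 = nx/250: 1, 0.992, 0.9, 0.7, 0.1
R0 = Σ lx·mx = 0 + 0 + 5.04 + 2.03 + 0.13 = 7.2
Σ x·lx·mx = 16.69; T = 16.69/7.2 = 2.31806…
r ≈ ln(R0)/T = ln(7.2)/2.31806… = 0.851611… → 0.8516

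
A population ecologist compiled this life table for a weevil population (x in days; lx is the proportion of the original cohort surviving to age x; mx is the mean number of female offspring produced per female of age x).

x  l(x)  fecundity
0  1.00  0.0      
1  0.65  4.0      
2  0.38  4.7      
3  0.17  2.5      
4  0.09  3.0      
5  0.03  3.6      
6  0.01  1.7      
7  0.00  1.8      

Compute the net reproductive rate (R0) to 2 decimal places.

lx·mx by age: 0, 2.6, 1.786, 0.425, 0.27, 0.108, 0.017, 0
R0 = Σ lx·mx = 5.206 → 5.21

5.21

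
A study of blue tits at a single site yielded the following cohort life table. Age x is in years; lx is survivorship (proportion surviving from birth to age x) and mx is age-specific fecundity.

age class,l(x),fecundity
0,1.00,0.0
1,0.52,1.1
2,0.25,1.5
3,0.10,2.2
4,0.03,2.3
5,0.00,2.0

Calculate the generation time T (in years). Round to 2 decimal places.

lx·mx: 0, 0.572, 0.375, 0.22, 0.069, 0 → R0 = 1.236
x·lx·mx: 0, 0.572, 0.75, 0.66, 0.276, 0 → Σ = 2.258
T = 2.258 / 1.236 = 1.826861… → 1.83

1.83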